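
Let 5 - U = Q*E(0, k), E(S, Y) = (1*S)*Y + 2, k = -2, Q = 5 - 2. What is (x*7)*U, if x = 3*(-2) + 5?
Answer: 7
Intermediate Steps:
Q = 3
x = -1 (x = -6 + 5 = -1)
E(S, Y) = 2 + S*Y (E(S, Y) = S*Y + 2 = 2 + S*Y)
U = -1 (U = 5 - 3*(2 + 0*(-2)) = 5 - 3*(2 + 0) = 5 - 3*2 = 5 - 1*6 = 5 - 6 = -1)
(x*7)*U = -1*7*(-1) = -7*(-1) = 7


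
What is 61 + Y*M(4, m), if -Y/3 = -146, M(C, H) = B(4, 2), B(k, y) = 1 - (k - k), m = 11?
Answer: 499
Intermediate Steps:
B(k, y) = 1 (B(k, y) = 1 - 1*0 = 1 + 0 = 1)
M(C, H) = 1
Y = 438 (Y = -3*(-146) = 438)
61 + Y*M(4, m) = 61 + 438*1 = 61 + 438 = 499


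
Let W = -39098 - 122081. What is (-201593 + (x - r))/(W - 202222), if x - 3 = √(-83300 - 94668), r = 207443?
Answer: 409033/363401 - 28*I*√227/363401 ≈ 1.1256 - 0.0011609*I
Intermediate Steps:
W = -161179
x = 3 + 28*I*√227 (x = 3 + √(-83300 - 94668) = 3 + √(-177968) = 3 + 28*I*√227 ≈ 3.0 + 421.86*I)
(-201593 + (x - r))/(W - 202222) = (-201593 + ((3 + 28*I*√227) - 1*207443))/(-161179 - 202222) = (-201593 + ((3 + 28*I*√227) - 207443))/(-363401) = (-201593 + (-207440 + 28*I*√227))*(-1/363401) = (-409033 + 28*I*√227)*(-1/363401) = 409033/363401 - 28*I*√227/363401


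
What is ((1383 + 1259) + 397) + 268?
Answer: 3307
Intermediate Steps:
((1383 + 1259) + 397) + 268 = (2642 + 397) + 268 = 3039 + 268 = 3307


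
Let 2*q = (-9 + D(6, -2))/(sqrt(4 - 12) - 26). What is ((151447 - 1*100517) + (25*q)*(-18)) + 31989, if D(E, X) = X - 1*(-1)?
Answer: 1573836/19 - 125*I*sqrt(2)/19 ≈ 82834.0 - 9.304*I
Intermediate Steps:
D(E, X) = 1 + X (D(E, X) = X + 1 = 1 + X)
q = -5/(-26 + 2*I*sqrt(2)) (q = ((-9 + (1 - 2))/(sqrt(4 - 12) - 26))/2 = ((-9 - 1)/(sqrt(-8) - 26))/2 = (-10/(2*I*sqrt(2) - 26))/2 = (-10/(-26 + 2*I*sqrt(2)))/2 = -5/(-26 + 2*I*sqrt(2)) ≈ 0.19006 + 0.020676*I)
((151447 - 1*100517) + (25*q)*(-18)) + 31989 = ((151447 - 1*100517) + (25*(65/342 + 5*I*sqrt(2)/342))*(-18)) + 31989 = ((151447 - 100517) + (1625/342 + 125*I*sqrt(2)/342)*(-18)) + 31989 = (50930 + (-1625/19 - 125*I*sqrt(2)/19)) + 31989 = (966045/19 - 125*I*sqrt(2)/19) + 31989 = 1573836/19 - 125*I*sqrt(2)/19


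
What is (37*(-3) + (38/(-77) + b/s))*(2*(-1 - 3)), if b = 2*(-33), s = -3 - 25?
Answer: 9604/11 ≈ 873.09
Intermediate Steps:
s = -28
b = -66
(37*(-3) + (38/(-77) + b/s))*(2*(-1 - 3)) = (37*(-3) + (38/(-77) - 66/(-28)))*(2*(-1 - 3)) = (-111 + (38*(-1/77) - 66*(-1/28)))*(2*(-4)) = (-111 + (-38/77 + 33/14))*(-8) = (-111 + 41/22)*(-8) = -2401/22*(-8) = 9604/11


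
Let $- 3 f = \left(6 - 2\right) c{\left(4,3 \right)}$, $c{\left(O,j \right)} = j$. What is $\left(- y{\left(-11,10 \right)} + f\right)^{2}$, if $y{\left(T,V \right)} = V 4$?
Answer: $1936$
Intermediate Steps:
$y{\left(T,V \right)} = 4 V$
$f = -4$ ($f = - \frac{\left(6 - 2\right) 3}{3} = - \frac{4 \cdot 3}{3} = \left(- \frac{1}{3}\right) 12 = -4$)
$\left(- y{\left(-11,10 \right)} + f\right)^{2} = \left(- 4 \cdot 10 - 4\right)^{2} = \left(\left(-1\right) 40 - 4\right)^{2} = \left(-40 - 4\right)^{2} = \left(-44\right)^{2} = 1936$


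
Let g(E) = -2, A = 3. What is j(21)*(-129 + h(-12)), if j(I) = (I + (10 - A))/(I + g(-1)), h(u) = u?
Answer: -3948/19 ≈ -207.79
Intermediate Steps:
j(I) = (7 + I)/(-2 + I) (j(I) = (I + (10 - 1*3))/(I - 2) = (I + (10 - 3))/(-2 + I) = (I + 7)/(-2 + I) = (7 + I)/(-2 + I))
j(21)*(-129 + h(-12)) = ((7 + 21)/(-2 + 21))*(-129 - 12) = (28/19)*(-141) = -3948/19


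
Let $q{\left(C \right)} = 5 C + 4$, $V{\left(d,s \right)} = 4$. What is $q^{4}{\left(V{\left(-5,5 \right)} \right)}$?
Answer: $331776$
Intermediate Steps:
$q{\left(C \right)} = 4 + 5 C$
$q^{4}{\left(V{\left(-5,5 \right)} \right)} = \left(4 + 5 \cdot 4\right)^{4} = \left(4 + 20\right)^{4} = 24^{4} = 331776$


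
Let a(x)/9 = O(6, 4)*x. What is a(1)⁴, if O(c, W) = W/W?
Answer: 6561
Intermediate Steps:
O(c, W) = 1
a(x) = 9*x (a(x) = 9*(1*x) = 9*x)
a(1)⁴ = (9*1)⁴ = 9⁴ = 6561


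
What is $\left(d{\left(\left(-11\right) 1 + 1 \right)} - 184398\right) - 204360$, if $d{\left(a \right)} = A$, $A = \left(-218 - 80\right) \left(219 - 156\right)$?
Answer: $-407532$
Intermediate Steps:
$A = -18774$ ($A = \left(-298\right) 63 = -18774$)
$d{\left(a \right)} = -18774$
$\left(d{\left(\left(-11\right) 1 + 1 \right)} - 184398\right) - 204360 = \left(-18774 - 184398\right) - 204360 = -203172 - 204360 = -407532$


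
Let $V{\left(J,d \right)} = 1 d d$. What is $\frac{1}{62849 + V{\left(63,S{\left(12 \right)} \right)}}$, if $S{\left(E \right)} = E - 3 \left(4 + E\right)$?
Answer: $\frac{1}{64145} \approx 1.559 \cdot 10^{-5}$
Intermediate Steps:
$S{\left(E \right)} = -12 - 2 E$ ($S{\left(E \right)} = E - \left(12 + 3 E\right) = -12 - 2 E$)
$V{\left(J,d \right)} = d^{2}$ ($V{\left(J,d \right)} = d d = d^{2}$)
$\frac{1}{62849 + V{\left(63,S{\left(12 \right)} \right)}} = \frac{1}{62849 + \left(-12 - 24\right)^{2}} = \frac{1}{62849 + \left(-36\right)^{2}} = \frac{1}{62849 + 1296} = \frac{1}{64145}$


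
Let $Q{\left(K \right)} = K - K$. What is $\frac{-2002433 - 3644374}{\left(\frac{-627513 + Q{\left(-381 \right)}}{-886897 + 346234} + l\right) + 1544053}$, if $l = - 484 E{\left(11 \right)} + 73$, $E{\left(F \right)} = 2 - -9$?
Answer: $- \frac{1017673204347}{277324644413} \approx -3.6696$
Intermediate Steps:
$Q{\left(K \right)} = 0$
$E{\left(F \right)} = 11$ ($E{\left(F \right)} = 2 + 9 = 11$)
$l = -5251$ ($l = \left(-484\right) 11 + 73 = -5324 + 73 = -5251$)
$\frac{-2002433 - 3644374}{\left(\frac{-627513 + Q{\left(-381 \right)}}{-886897 + 346234} + l\right) + 1544053} = \frac{-2002433 - 3644374}{\left(\frac{-627513 + 0}{-886897 + 346234} - 5251\right) + 1544053} = - \frac{5646807}{\left(- \frac{627513}{-540663} - 5251\right) + 1544053} = - \frac{5646807}{\left(\left(-627513\right) \left(- \frac{1}{540663}\right) - 5251\right) + 1544053} = - \frac{5646807}{\left(\frac{209171}{180221} - 5251\right) + 1544053} = - \frac{5646807}{- \frac{946131300}{180221} + 1544053} = - \frac{5646807}{\frac{277324644413}{180221}} = \left(-5646807\right) \frac{180221}{277324644413} = - \frac{1017673204347}{277324644413}$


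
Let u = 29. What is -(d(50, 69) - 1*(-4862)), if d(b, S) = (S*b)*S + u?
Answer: -242941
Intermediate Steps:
d(b, S) = 29 + b*S² (d(b, S) = (S*b)*S + 29 = b*S² + 29 = 29 + b*S²)
-(d(50, 69) - 1*(-4862)) = -((29 + 50*69²) - 1*(-4862)) = -((29 + 50*4761) + 4862) = -((29 + 238050) + 4862) = -(238079 + 4862) = -1*242941 = -242941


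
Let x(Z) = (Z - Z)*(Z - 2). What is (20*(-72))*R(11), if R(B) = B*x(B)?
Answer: 0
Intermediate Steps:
x(Z) = 0 (x(Z) = 0*(-2 + Z) = 0)
R(B) = 0 (R(B) = B*0 = 0)
(20*(-72))*R(11) = (20*(-72))*0 = -1440*0 = 0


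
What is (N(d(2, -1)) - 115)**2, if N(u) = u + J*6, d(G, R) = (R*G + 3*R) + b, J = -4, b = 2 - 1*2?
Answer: 20736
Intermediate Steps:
b = 0 (b = 2 - 2 = 0)
d(G, R) = 3*R + G*R (d(G, R) = (R*G + 3*R) + 0 = (G*R + 3*R) + 0 = (3*R + G*R) + 0 = 3*R + G*R)
N(u) = -24 + u (N(u) = u - 4*6 = u - 24 = -24 + u)
(N(d(2, -1)) - 115)**2 = ((-24 - (3 + 2)) - 115)**2 = ((-24 - 1*5) - 115)**2 = ((-24 - 5) - 115)**2 = (-29 - 115)**2 = (-144)**2 = 20736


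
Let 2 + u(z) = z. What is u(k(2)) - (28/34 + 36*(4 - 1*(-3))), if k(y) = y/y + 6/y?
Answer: -4264/17 ≈ -250.82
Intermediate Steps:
k(y) = 1 + 6/y
u(z) = -2 + z
u(k(2)) - (28/34 + 36*(4 - 1*(-3))) = (-2 + (6 + 2)/2) - (28/34 + 36*(4 - 1*(-3))) = (-2 + (1/2)*8) - (28*(1/34) + 36*(4 + 3)) = (-2 + 4) - (14/17 + 36*7) = 2 - (14/17 + 252) = 2 - 1*4298/17 = 2 - 4298/17 = -4264/17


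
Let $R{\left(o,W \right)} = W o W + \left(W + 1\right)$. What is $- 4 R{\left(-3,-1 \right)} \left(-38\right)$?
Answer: $-456$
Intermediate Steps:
$R{\left(o,W \right)} = 1 + W + o W^{2}$ ($R{\left(o,W \right)} = o W^{2} + \left(1 + W\right) = 1 + W + o W^{2}$)
$- 4 R{\left(-3,-1 \right)} \left(-38\right) = - 4 \left(1 - 1 - 3 \left(-1\right)^{2}\right) \left(-38\right) = - 4 \left(1 - 1 - 3\right) \left(-38\right) = \left(-4\right) \left(-3\right) \left(-38\right) = 12 \left(-38\right) = -456$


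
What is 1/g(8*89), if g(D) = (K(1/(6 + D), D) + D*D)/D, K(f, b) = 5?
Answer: 712/506949 ≈ 0.0014045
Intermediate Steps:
g(D) = (5 + D²)/D (g(D) = (5 + D*D)/D = (5 + D²)/D)
1/g(8*89) = 1/(8*89 + 5/((8*89))) = 1/(712 + 5/712) = 1/(506949/712) = 712/506949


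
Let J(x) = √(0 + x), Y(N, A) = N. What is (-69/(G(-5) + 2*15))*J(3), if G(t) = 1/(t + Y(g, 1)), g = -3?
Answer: -552*√3/239 ≈ -4.0004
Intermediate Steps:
J(x) = √x
G(t) = 1/(-3 + t) (G(t) = 1/(t - 3) = 1/(-3 + t))
(-69/(G(-5) + 2*15))*J(3) = (-69/(1/(-3 - 5) + 2*15))*√3 = (-69/(1/(-8) + 30))*√3 = (-69/(-⅛ + 30))*√3 = (-69/(239/8))*√3 = ((8/239)*(-69))*√3 = -552*√3/239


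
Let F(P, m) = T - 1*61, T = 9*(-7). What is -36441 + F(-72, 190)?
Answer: -36565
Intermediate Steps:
T = -63
F(P, m) = -124 (F(P, m) = -63 - 1*61 = -63 - 61 = -124)
-36441 + F(-72, 190) = -36441 - 124 = -36565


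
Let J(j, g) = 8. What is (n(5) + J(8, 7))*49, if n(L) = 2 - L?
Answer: 245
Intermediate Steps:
(n(5) + J(8, 7))*49 = ((2 - 1*5) + 8)*49 = ((2 - 5) + 8)*49 = (-3 + 8)*49 = 5*49 = 245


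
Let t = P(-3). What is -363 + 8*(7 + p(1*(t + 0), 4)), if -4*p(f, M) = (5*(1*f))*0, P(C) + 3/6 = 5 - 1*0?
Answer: -307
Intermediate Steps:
P(C) = 9/2 (P(C) = -½ + (5 - 1*0) = -½ + (5 + 0) = -½ + 5 = 9/2)
t = 9/2 ≈ 4.5000
p(f, M) = 0 (p(f, M) = -5*(1*f)*0/4 = -5*f*0/4 = -¼*0 = 0)
-363 + 8*(7 + p(1*(t + 0), 4)) = -363 + 8*(7 + 0) = -363 + 8*7 = -363 + 56 = -307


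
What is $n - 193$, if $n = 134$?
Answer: $-59$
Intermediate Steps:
$n - 193 = 134 - 193 = -59$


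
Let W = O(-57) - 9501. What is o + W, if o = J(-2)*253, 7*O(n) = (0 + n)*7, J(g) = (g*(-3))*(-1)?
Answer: -11076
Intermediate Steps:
J(g) = 3*g (J(g) = -3*g*(-1) = 3*g)
O(n) = n (O(n) = ((0 + n)*7)/7 = (n*7)/7 = (7*n)/7 = n)
o = -1518 (o = (3*(-2))*253 = -6*253 = -1518)
W = -9558 (W = -57 - 9501 = -9558)
o + W = -1518 - 9558 = -11076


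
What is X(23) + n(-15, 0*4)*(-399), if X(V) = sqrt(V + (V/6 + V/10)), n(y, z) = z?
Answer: sqrt(6555)/15 ≈ 5.3975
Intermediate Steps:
X(V) = sqrt(285)*sqrt(V)/15 (X(V) = sqrt(V + (V*(1/6) + V*(1/10))) = sqrt(V + (V/6 + V/10)) = sqrt(V + 4*V/15) = sqrt(19*V/15) = sqrt(285)*sqrt(V)/15)
X(23) + n(-15, 0*4)*(-399) = sqrt(285)*sqrt(23)/15 + (0*4)*(-399) = sqrt(6555)/15 + 0*(-399) = sqrt(6555)/15 + 0 = sqrt(6555)/15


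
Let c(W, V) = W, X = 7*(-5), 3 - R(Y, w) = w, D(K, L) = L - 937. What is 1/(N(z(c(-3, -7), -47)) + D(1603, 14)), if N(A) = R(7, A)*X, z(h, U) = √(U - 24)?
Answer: -1028/1143759 - 35*I*√71/1143759 ≈ -0.00089879 - 0.00025785*I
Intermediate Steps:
D(K, L) = -937 + L
R(Y, w) = 3 - w
X = -35
z(h, U) = √(-24 + U)
N(A) = -105 + 35*A (N(A) = (3 - A)*(-35) = -105 + 35*A)
1/(N(z(c(-3, -7), -47)) + D(1603, 14)) = 1/((-105 + 35*√(-24 - 47)) + (-937 + 14)) = 1/((-105 + 35*√(-71)) - 923) = 1/((-105 + 35*(I*√71)) - 923) = 1/((-105 + 35*I*√71) - 923) = 1/(-1028 + 35*I*√71)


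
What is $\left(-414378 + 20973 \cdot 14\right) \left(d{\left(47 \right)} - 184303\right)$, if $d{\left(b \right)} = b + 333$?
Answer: $22209805788$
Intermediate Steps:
$d{\left(b \right)} = 333 + b$
$\left(-414378 + 20973 \cdot 14\right) \left(d{\left(47 \right)} - 184303\right) = \left(-414378 + 20973 \cdot 14\right) \left(\left(333 + 47\right) - 184303\right) = \left(-414378 + 293622\right) \left(380 - 184303\right) = \left(-120756\right) \left(-183923\right) = 22209805788$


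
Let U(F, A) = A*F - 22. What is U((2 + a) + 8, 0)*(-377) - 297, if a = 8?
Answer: 7997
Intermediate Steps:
U(F, A) = -22 + A*F
U((2 + a) + 8, 0)*(-377) - 297 = (-22 + 0*((2 + 8) + 8))*(-377) - 297 = (-22 + 0*(10 + 8))*(-377) - 297 = (-22 + 0*18)*(-377) - 297 = (-22 + 0)*(-377) - 297 = -22*(-377) - 297 = 8294 - 297 = 7997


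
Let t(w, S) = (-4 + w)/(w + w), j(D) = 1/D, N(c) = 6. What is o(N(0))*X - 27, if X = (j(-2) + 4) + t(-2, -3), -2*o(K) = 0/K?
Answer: -27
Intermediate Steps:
o(K) = 0 (o(K) = -0/K = -½*0 = 0)
t(w, S) = (-4 + w)/(2*w) (t(w, S) = (-4 + w)/((2*w)) = (-4 + w)*(1/(2*w)) = (-4 + w)/(2*w))
X = 5 (X = (1/(-2) + 4) + (½)*(-4 - 2)/(-2) = (-½ + 4) + (½)*(-½)*(-6) = 7/2 + 3/2 = 5)
o(N(0))*X - 27 = 0*5 - 27 = 0 - 27 = -27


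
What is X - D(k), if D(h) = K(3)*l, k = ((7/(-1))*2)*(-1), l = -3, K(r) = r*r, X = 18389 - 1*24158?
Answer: -5742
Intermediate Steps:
X = -5769 (X = 18389 - 24158 = -5769)
K(r) = r**2
k = 14 (k = ((7*(-1))*2)*(-1) = -7*2*(-1) = -14*(-1) = 14)
D(h) = -27 (D(h) = 3**2*(-3) = 9*(-3) = -27)
X - D(k) = -5769 - 1*(-27) = -5769 + 27 = -5742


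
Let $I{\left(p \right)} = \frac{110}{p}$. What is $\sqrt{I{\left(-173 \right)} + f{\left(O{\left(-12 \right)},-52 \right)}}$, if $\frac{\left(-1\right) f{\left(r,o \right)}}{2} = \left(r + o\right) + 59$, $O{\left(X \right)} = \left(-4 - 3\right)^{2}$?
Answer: $\frac{i \sqrt{3371078}}{173} \approx 10.613 i$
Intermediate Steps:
$O{\left(X \right)} = 49$ ($O{\left(X \right)} = \left(-7\right)^{2} = 49$)
$f{\left(r,o \right)} = -118 - 2 o - 2 r$ ($f{\left(r,o \right)} = - 2 \left(\left(r + o\right) + 59\right) = - 2 \left(\left(o + r\right) + 59\right) = - 2 \left(59 + o + r\right) = -118 - 2 o - 2 r$)
$\sqrt{I{\left(-173 \right)} + f{\left(O{\left(-12 \right)},-52 \right)}} = \sqrt{\frac{110}{-173} - 112} = \sqrt{110 \left(- \frac{1}{173}\right) - 112} = \sqrt{- \frac{110}{173} - 112} = \sqrt{- \frac{19486}{173}} = \frac{i \sqrt{3371078}}{173}$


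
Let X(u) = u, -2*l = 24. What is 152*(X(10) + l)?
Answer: -304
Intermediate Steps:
l = -12 (l = -½*24 = -12)
152*(X(10) + l) = 152*(10 - 12) = 152*(-2) = -304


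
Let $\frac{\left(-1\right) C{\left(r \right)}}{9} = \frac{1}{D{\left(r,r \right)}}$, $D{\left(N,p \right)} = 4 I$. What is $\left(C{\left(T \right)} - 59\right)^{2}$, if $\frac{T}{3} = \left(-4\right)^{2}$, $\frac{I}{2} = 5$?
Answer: $\frac{5612161}{1600} \approx 3507.6$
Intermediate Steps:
$I = 10$ ($I = 2 \cdot 5 = 10$)
$D{\left(N,p \right)} = 40$ ($D{\left(N,p \right)} = 4 \cdot 10 = 40$)
$T = 48$ ($T = 3 \left(-4\right)^{2} = 3 \cdot 16 = 48$)
$C{\left(r \right)} = - \frac{9}{40}$
$\left(C{\left(T \right)} - 59\right)^{2} = \left(- \frac{9}{40} - 59\right)^{2} = \left(- \frac{2369}{40}\right)^{2} = \frac{5612161}{1600}$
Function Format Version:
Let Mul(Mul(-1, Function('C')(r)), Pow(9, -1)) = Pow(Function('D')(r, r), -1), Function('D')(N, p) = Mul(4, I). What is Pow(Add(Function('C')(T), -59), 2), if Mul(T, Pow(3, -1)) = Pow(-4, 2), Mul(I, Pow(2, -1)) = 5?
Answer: Rational(5612161, 1600) ≈ 3507.6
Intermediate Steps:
I = 10 (I = Mul(2, 5) = 10)
Function('D')(N, p) = 40 (Function('D')(N, p) = Mul(4, 10) = 40)
T = 48 (T = Mul(3, Pow(-4, 2)) = Mul(3, 16) = 48)
Function('C')(r) = Rational(-9, 40) (Function('C')(r) = Mul(-9, Pow(40, -1)) = Mul(-9, Rational(1, 40)) = Rational(-9, 40))
Pow(Add(Function('C')(T), -59), 2) = Pow(Add(Rational(-9, 40), -59), 2) = Pow(Rational(-2369, 40), 2) = Rational(5612161, 1600)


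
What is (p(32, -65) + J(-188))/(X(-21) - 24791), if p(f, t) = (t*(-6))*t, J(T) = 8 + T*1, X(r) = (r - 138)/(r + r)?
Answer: 357420/347021 ≈ 1.0300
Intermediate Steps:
X(r) = (-138 + r)/(2*r) (X(r) = (-138 + r)/((2*r)) = (-138 + r)*(1/(2*r)) = (-138 + r)/(2*r))
J(T) = 8 + T
p(f, t) = -6*t² (p(f, t) = (-6*t)*t = -6*t²)
(p(32, -65) + J(-188))/(X(-21) - 24791) = (-6*(-65)² + (8 - 188))/((½)*(-138 - 21)/(-21) - 24791) = (-6*4225 - 180)/((½)*(-1/21)*(-159) - 24791) = (-25350 - 180)/(53/14 - 24791) = -25530/(-347021/14) = -25530*(-14/347021) = 357420/347021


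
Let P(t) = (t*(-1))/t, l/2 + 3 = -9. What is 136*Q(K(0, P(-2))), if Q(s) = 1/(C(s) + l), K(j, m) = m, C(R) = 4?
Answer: -34/5 ≈ -6.8000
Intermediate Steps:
l = -24 (l = -6 + 2*(-9) = -6 - 18 = -24)
P(t) = -1 (P(t) = (-t)/t = -1)
Q(s) = -1/20 (Q(s) = 1/(4 - 24) = 1/(-20) = -1/20)
136*Q(K(0, P(-2))) = 136*(-1/20) = -34/5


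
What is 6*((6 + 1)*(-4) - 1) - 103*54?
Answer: -5736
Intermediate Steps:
6*((6 + 1)*(-4) - 1) - 103*54 = 6*(7*(-4) - 1) - 5562 = 6*(-28 - 1) - 5562 = 6*(-29) - 5562 = -174 - 5562 = -5736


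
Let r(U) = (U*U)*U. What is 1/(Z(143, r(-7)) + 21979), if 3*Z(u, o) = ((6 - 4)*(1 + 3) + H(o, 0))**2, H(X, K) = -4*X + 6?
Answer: 1/662311 ≈ 1.5099e-6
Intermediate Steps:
H(X, K) = 6 - 4*X
r(U) = U**3 (r(U) = U**2*U = U**3)
Z(u, o) = (14 - 4*o)**2/3 (Z(u, o) = ((6 - 4)*(1 + 3) + (6 - 4*o))**2/3 = (2*4 + (6 - 4*o))**2/3 = (8 + (6 - 4*o))**2/3 = (14 - 4*o)**2/3)
1/(Z(143, r(-7)) + 21979) = 1/(4*(-7 + 2*(-7)**3)**2/3 + 21979) = 1/(4*(-7 + 2*(-343))**2/3 + 21979) = 1/(4*(-7 - 686)**2/3 + 21979) = 1/((4/3)*(-693)**2 + 21979) = 1/((4/3)*480249 + 21979) = 1/(640332 + 21979) = 1/662311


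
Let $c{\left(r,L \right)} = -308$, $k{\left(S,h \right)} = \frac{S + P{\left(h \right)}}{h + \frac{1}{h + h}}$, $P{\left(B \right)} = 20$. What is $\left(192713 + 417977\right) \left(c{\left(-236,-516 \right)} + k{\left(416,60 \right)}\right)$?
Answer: $- \frac{1322502935720}{7201} \approx -1.8366 \cdot 10^{8}$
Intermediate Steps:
$k{\left(S,h \right)} = \frac{20 + S}{h + \frac{1}{2 h}}$ ($k{\left(S,h \right)} = \frac{S + 20}{h + \frac{1}{h + h}} = \frac{20 + S}{h + \frac{1}{2 h}}$)
$\left(192713 + 417977\right) \left(c{\left(-236,-516 \right)} + k{\left(416,60 \right)}\right) = \left(192713 + 417977\right) \left(-308 + 2 \cdot 60 \frac{1}{1 + 2 \cdot 60^{2}} \left(20 + 416\right)\right) = 610690 \left(-308 + 2 \cdot 60 \frac{1}{1 + 2 \cdot 3600} \cdot 436\right) = 610690 \left(-308 + 2 \cdot 60 \frac{1}{1 + 7200} \cdot 436\right) = 610690 \left(-308 + 2 \cdot 60 \cdot \frac{1}{7201} \cdot 436\right) = 610690 \left(-308 + \frac{52320}{7201}\right) = 610690 \left(- \frac{2165588}{7201}\right) = - \frac{1322502935720}{7201}$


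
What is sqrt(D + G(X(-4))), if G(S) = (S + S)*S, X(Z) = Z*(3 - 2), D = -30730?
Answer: I*sqrt(30698) ≈ 175.21*I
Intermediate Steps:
X(Z) = Z (X(Z) = Z*1 = Z)
G(S) = 2*S**2 (G(S) = (2*S)*S = 2*S**2)
sqrt(D + G(X(-4))) = sqrt(-30730 + 2*(-4)**2) = sqrt(-30730 + 2*16) = sqrt(-30730 + 32) = sqrt(-30698) = I*sqrt(30698)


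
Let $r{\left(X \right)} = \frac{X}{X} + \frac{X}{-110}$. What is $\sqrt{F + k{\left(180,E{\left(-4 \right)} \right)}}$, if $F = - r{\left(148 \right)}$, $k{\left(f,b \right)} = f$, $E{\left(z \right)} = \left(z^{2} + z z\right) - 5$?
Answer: $\frac{\sqrt{545545}}{55} \approx 13.429$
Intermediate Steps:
$r{\left(X \right)} = 1 - \frac{X}{110}$ ($r{\left(X \right)} = 1 + X \left(- \frac{1}{110}\right) = 1 - \frac{X}{110}$)
$E{\left(z \right)} = -5 + 2 z^{2}$ ($E{\left(z \right)} = \left(z^{2} + z^{2}\right) - 5 = 2 z^{2} - 5 = -5 + 2 z^{2}$)
$F = \frac{19}{55}$ ($F = - (1 - \frac{74}{55}) = \left(-1\right) \left(- \frac{19}{55}\right) = \frac{19}{55} \approx 0.34545$)
$\sqrt{F + k{\left(180,E{\left(-4 \right)} \right)}} = \sqrt{\frac{19}{55} + 180} = \sqrt{\frac{9919}{55}} = \frac{\sqrt{545545}}{55}$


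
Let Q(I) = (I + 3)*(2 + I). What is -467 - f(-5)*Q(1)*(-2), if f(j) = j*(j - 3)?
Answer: 493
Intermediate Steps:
f(j) = j*(-3 + j)
Q(I) = (2 + I)*(3 + I) (Q(I) = (3 + I)*(2 + I) = (2 + I)*(3 + I))
-467 - f(-5)*Q(1)*(-2) = -467 - (-5*(-3 - 5))*(6 + 1² + 5*1)*(-2) = -467 - (-5*(-8))*(6 + 1 + 5)*(-2) = -467 - 40*12*(-2) = -467 - 480*(-2) = -467 - 1*(-960) = -467 + 960 = 493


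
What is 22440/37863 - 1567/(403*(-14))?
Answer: 1264883/1453218 ≈ 0.87040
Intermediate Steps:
22440/37863 - 1567/(403*(-14)) = 22440*(1/37863) - 1567/(-5642) = 7480/12621 - 1567*(-1/5642) = 7480/12621 + 1567/5642 = 1264883/1453218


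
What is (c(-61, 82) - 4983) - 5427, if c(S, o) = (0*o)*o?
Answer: -10410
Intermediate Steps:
c(S, o) = 0 (c(S, o) = 0*o = 0)
(c(-61, 82) - 4983) - 5427 = (0 - 4983) - 5427 = -4983 - 5427 = -10410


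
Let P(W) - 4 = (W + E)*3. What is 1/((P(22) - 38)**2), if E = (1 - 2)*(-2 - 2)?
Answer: 1/1936 ≈ 0.00051653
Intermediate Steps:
E = 4 (E = -1*(-4) = 4)
P(W) = 16 + 3*W (P(W) = 4 + (W + 4)*3 = 4 + (4 + W)*3 = 4 + (12 + 3*W) = 16 + 3*W)
1/((P(22) - 38)**2) = 1/(((16 + 3*22) - 38)**2) = 1/(((16 + 66) - 38)**2) = 1/((82 - 38)**2) = 1/(44**2) = 1/1936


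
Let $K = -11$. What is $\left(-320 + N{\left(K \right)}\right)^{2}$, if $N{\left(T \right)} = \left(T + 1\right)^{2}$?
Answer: $48400$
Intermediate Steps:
$N{\left(T \right)} = \left(1 + T\right)^{2}$
$\left(-320 + N{\left(K \right)}\right)^{2} = \left(-320 + \left(1 - 11\right)^{2}\right)^{2} = \left(-320 + \left(-10\right)^{2}\right)^{2} = \left(-320 + 100\right)^{2} = \left(-220\right)^{2} = 48400$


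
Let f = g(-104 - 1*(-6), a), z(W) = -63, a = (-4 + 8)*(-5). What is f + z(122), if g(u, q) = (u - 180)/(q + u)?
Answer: -3578/59 ≈ -60.644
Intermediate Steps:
a = -20 (a = 4*(-5) = -20)
g(u, q) = (-180 + u)/(q + u)
f = 139/59 (f = (-180 + (-104 - 1*(-6)))/(-20 + (-104 - 1*(-6))) = (-180 + (-104 + 6))/(-20 + (-104 + 6)) = (-180 - 98)/(-20 - 98) = -278/(-118) = -1/118*(-278) = 139/59 ≈ 2.3559)
f + z(122) = 139/59 - 63 = -3578/59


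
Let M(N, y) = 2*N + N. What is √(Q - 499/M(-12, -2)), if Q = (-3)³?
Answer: I*√473/6 ≈ 3.6248*I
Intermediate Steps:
Q = -27
M(N, y) = 3*N
√(Q - 499/M(-12, -2)) = √(-27 - 499/(3*(-12))) = √(-27 - 499/(-36)) = √(-27 - 499*(-1/36)) = √(-27 + 499/36) = √(-473/36) = I*√473/6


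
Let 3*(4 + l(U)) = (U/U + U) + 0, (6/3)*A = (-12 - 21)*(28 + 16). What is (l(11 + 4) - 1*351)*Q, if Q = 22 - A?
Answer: -784652/3 ≈ -2.6155e+5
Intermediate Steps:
A = -726 (A = ((-12 - 21)*(28 + 16))/2 = (-33*44)/2 = (½)*(-1452) = -726)
l(U) = -11/3 + U/3 (l(U) = -4 + ((U/U + U) + 0)/3 = -4 + ((1 + U) + 0)/3 = -4 + (1 + U)/3 = -4 + (⅓ + U/3) = -11/3 + U/3)
Q = 748 (Q = 22 - 1*(-726) = 22 + 726 = 748)
(l(11 + 4) - 1*351)*Q = ((-11/3 + (11 + 4)/3) - 1*351)*748 = ((-11/3 + (⅓)*15) - 351)*748 = ((-11/3 + 5) - 351)*748 = (4/3 - 351)*748 = -1049/3*748 = -784652/3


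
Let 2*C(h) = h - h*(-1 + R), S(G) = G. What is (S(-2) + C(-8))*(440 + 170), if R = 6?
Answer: 8540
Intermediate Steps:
C(h) = -2*h (C(h) = (h - h*(-1 + 6))/2 = (h - h*5)/2 = (h - 5*h)/2 = (-4*h)/2 = -2*h)
(S(-2) + C(-8))*(440 + 170) = (-2 - 2*(-8))*(440 + 170) = (-2 + 16)*610 = 14*610 = 8540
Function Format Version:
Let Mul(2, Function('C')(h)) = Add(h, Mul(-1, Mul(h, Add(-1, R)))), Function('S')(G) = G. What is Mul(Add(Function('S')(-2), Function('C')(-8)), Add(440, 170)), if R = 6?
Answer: 8540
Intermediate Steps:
Function('C')(h) = Mul(-2, h) (Function('C')(h) = Mul(Rational(1, 2), Add(h, Mul(-1, Mul(h, Add(-1, 6))))) = Mul(Rational(1, 2), Add(h, Mul(-1, Mul(h, 5)))) = Mul(Rational(1, 2), Add(h, Mul(-1, Mul(5, h)))) = Mul(Rational(1, 2), Add(h, Mul(-5, h))) = Mul(Rational(1, 2), Mul(-4, h)) = Mul(-2, h))
Mul(Add(Function('S')(-2), Function('C')(-8)), Add(440, 170)) = Mul(Add(-2, Mul(-2, -8)), Add(440, 170)) = Mul(Add(-2, 16), 610) = Mul(14, 610) = 8540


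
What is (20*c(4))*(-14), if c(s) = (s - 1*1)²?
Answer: -2520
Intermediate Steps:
c(s) = (-1 + s)² (c(s) = (s - 1)² = (-1 + s)²)
(20*c(4))*(-14) = (20*(-1 + 4)²)*(-14) = (20*3²)*(-14) = (20*9)*(-14) = 180*(-14) = -2520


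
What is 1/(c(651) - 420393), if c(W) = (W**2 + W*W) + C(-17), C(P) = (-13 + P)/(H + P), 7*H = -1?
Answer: 4/1708843 ≈ 2.3408e-6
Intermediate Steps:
H = -1/7 (H = (1/7)*(-1) = -1/7 ≈ -0.14286)
C(P) = (-13 + P)/(-1/7 + P)
c(W) = 7/4 + 2*W**2 (c(W) = (W**2 + W*W) + 7*(-13 - 17)/(-1 + 7*(-17)) = (W**2 + W**2) + 7*(-30)/(-1 - 119) = 2*W**2 + 7*(-30)/(-120) = 2*W**2 + 7*(-1/120)*(-30) = 2*W**2 + 7/4 = 7/4 + 2*W**2)
1/(c(651) - 420393) = 1/((7/4 + 2*651**2) - 420393) = 1/((7/4 + 2*423801) - 420393) = 1/((7/4 + 847602) - 420393) = 1/(3390415/4 - 420393) = 1/(1708843/4) = 4/1708843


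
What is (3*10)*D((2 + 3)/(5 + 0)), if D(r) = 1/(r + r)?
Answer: 15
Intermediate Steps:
D(r) = 1/(2*r)
(3*10)*D((2 + 3)/(5 + 0)) = (3*10)*(1/(2*(((2 + 3)/(5 + 0))))) = 30*(1/(2*((5/5)))) = 30*(1/(2*((5*(1/5))))) = 30*((1/2)/1) = 30*((1/2)*1) = 30*(1/2) = 15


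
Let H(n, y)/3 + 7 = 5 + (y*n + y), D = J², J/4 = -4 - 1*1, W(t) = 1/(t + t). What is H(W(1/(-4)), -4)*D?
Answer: 2400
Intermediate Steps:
W(t) = 1/(2*t)
J = -20 (J = 4*(-4 - 1*1) = 4*(-4 - 1) = 4*(-5) = -20)
D = 400 (D = (-20)² = 400)
H(n, y) = -6 + 3*y + 3*n*y (H(n, y) = -21 + 3*(5 + (y*n + y)) = -21 + 3*(5 + (n*y + y)) = -21 + 3*(5 + (y + n*y)) = -21 + 3*(5 + y + n*y) = -21 + (15 + 3*y + 3*n*y) = -6 + 3*y + 3*n*y)
H(W(1/(-4)), -4)*D = (-6 + 3*(-4) + 3*(1/(2*(1/(-4))))*(-4))*400 = (-6 - 12 + 3*(1/(2*(-¼)))*(-4))*400 = (-6 - 12 + 3*((½)*(-4))*(-4))*400 = (-6 - 12 + 3*(-2)*(-4))*400 = (-6 - 12 + 24)*400 = 6*400 = 2400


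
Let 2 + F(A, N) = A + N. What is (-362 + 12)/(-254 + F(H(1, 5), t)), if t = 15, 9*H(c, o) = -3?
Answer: 525/362 ≈ 1.4503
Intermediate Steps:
H(c, o) = -⅓ (H(c, o) = (⅑)*(-3) = -⅓)
F(A, N) = -2 + A + N (F(A, N) = -2 + (A + N) = -2 + A + N)
(-362 + 12)/(-254 + F(H(1, 5), t)) = (-362 + 12)/(-254 + (-2 - ⅓ + 15)) = -350/(-254 + 38/3) = -350/(-724/3) = -350*(-3/724) = 525/362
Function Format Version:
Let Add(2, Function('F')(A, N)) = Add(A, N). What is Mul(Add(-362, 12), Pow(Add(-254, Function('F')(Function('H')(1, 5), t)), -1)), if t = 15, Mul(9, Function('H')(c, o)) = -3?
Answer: Rational(525, 362) ≈ 1.4503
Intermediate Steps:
Function('H')(c, o) = Rational(-1, 3) (Function('H')(c, o) = Mul(Rational(1, 9), -3) = Rational(-1, 3))
Function('F')(A, N) = Add(-2, A, N) (Function('F')(A, N) = Add(-2, Add(A, N)) = Add(-2, A, N))
Mul(Add(-362, 12), Pow(Add(-254, Function('F')(Function('H')(1, 5), t)), -1)) = Mul(Add(-362, 12), Pow(Add(-254, Add(-2, Rational(-1, 3), 15)), -1)) = Mul(-350, Pow(Add(-254, Rational(38, 3)), -1)) = Mul(-350, Pow(Rational(-724, 3), -1)) = Mul(-350, Rational(-3, 724)) = Rational(525, 362)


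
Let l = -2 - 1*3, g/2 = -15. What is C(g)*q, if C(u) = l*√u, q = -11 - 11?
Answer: 110*I*√30 ≈ 602.5*I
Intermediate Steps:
g = -30 (g = 2*(-15) = -30)
l = -5 (l = -2 - 3 = -5)
q = -22
C(u) = -5*√u
C(g)*q = -5*I*√30*(-22) = 110*I*√30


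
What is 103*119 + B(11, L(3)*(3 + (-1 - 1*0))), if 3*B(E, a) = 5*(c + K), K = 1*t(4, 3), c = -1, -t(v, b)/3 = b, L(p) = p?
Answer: 36721/3 ≈ 12240.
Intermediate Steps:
t(v, b) = -3*b
K = -9 (K = 1*(-3*3) = 1*(-9) = -9)
B(E, a) = -50/3 (B(E, a) = (5*(-1 - 9))/3 = (5*(-10))/3 = (⅓)*(-50) = -50/3)
103*119 + B(11, L(3)*(3 + (-1 - 1*0))) = 103*119 - 50/3 = 12257 - 50/3 = 36721/3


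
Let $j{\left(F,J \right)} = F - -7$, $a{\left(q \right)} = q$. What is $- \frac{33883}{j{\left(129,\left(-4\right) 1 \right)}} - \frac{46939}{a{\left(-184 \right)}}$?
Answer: $\frac{9327}{1564} \approx 5.9636$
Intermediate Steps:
$j{\left(F,J \right)} = 7 + F$ ($j{\left(F,J \right)} = F + 7 = 7 + F$)
$- \frac{33883}{j{\left(129,\left(-4\right) 1 \right)}} - \frac{46939}{a{\left(-184 \right)}} = - \frac{33883}{7 + 129} - \frac{46939}{-184} = - \frac{33883}{136} - - \frac{46939}{184} = \left(-33883\right) \frac{1}{136} + \frac{46939}{184} = - \frac{33883}{136} + \frac{46939}{184} = \frac{9327}{1564}$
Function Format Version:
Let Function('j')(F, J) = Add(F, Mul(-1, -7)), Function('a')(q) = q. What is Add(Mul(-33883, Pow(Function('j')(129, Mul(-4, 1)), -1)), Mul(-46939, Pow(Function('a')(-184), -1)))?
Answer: Rational(9327, 1564) ≈ 5.9636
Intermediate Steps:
Function('j')(F, J) = Add(7, F) (Function('j')(F, J) = Add(F, 7) = Add(7, F))
Add(Mul(-33883, Pow(Function('j')(129, Mul(-4, 1)), -1)), Mul(-46939, Pow(Function('a')(-184), -1))) = Add(Mul(-33883, Pow(Add(7, 129), -1)), Mul(-46939, Pow(-184, -1))) = Add(Mul(-33883, Pow(136, -1)), Mul(-46939, Rational(-1, 184))) = Add(Mul(-33883, Rational(1, 136)), Rational(46939, 184)) = Add(Rational(-33883, 136), Rational(46939, 184)) = Rational(9327, 1564)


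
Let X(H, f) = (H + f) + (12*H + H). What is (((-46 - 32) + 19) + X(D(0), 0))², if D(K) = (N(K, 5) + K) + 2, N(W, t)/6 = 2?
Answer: 18769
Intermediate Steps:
N(W, t) = 12 (N(W, t) = 6*2 = 12)
D(K) = 14 + K (D(K) = (12 + K) + 2 = 14 + K)
X(H, f) = f + 14*H (X(H, f) = (H + f) + 13*H = f + 14*H)
(((-46 - 32) + 19) + X(D(0), 0))² = (((-46 - 32) + 19) + (0 + 14*(14 + 0)))² = ((-78 + 19) + (0 + 14*14))² = (-59 + (0 + 196))² = (-59 + 196)² = 137² = 18769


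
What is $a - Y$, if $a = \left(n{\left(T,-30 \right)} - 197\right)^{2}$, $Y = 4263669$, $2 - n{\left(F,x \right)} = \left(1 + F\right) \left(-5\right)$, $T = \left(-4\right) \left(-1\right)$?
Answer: $-4234769$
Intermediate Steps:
$T = 4$
$n{\left(F,x \right)} = 7 + 5 F$ ($n{\left(F,x \right)} = 2 - \left(1 + F\right) \left(-5\right) = 2 - \left(-5 - 5 F\right) = 2 + \left(5 + 5 F\right) = 7 + 5 F$)
$a = 28900$ ($a = \left(\left(7 + 5 \cdot 4\right) - 197\right)^{2} = \left(\left(7 + 20\right) + \left(-395 + 198\right)\right)^{2} = \left(27 - 197\right)^{2} = \left(-170\right)^{2} = 28900$)
$a - Y = 28900 - 4263669 = -4234769$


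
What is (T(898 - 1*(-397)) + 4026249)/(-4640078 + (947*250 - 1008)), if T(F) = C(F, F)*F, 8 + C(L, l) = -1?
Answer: -669099/734056 ≈ -0.91151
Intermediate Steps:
C(L, l) = -9 (C(L, l) = -8 - 1 = -9)
T(F) = -9*F
(T(898 - 1*(-397)) + 4026249)/(-4640078 + (947*250 - 1008)) = (-9*(898 - 1*(-397)) + 4026249)/(-4640078 + (947*250 - 1008)) = (-9*(898 + 397) + 4026249)/(-4640078 + (236750 - 1008)) = (-9*1295 + 4026249)/(-4640078 + 235742) = (-11655 + 4026249)/(-4404336) = 4014594*(-1/4404336) = -669099/734056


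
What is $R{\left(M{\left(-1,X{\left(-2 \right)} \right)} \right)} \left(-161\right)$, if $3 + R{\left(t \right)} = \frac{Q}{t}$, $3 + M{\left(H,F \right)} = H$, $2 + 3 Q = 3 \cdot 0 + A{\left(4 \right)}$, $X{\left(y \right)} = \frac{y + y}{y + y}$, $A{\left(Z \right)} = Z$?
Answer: $\frac{3059}{6} \approx 509.83$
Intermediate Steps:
$X{\left(y \right)} = 1$ ($X{\left(y \right)} = \frac{2 y}{2 y} = 2 y \frac{1}{2 y} = 1$)
$Q = \frac{2}{3}$ ($Q = - \frac{2}{3} + \frac{3 \cdot 0 + 4}{3} = - \frac{2}{3} + \frac{0 + 4}{3} = - \frac{2}{3} + \frac{1}{3} \cdot 4 = - \frac{2}{3} + \frac{4}{3} = \frac{2}{3} \approx 0.66667$)
$M{\left(H,F \right)} = -3 + H$
$R{\left(t \right)} = -3 + \frac{2}{3 t}$
$R{\left(M{\left(-1,X{\left(-2 \right)} \right)} \right)} \left(-161\right) = \left(-3 + \frac{2}{3 \left(-3 - 1\right)}\right) \left(-161\right) = \left(-3 + \frac{2}{3 \left(-4\right)}\right) \left(-161\right) = \left(-3 + \frac{2}{3} \left(- \frac{1}{4}\right)\right) \left(-161\right) = \left(-3 - \frac{1}{6}\right) \left(-161\right) = \left(- \frac{19}{6}\right) \left(-161\right) = \frac{3059}{6}$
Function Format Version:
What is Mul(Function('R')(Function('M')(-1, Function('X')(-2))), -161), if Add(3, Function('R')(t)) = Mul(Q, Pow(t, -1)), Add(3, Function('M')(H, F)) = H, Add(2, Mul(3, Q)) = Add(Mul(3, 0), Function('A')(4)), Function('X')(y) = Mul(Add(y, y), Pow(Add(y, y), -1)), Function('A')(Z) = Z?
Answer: Rational(3059, 6) ≈ 509.83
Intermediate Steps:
Function('X')(y) = 1 (Function('X')(y) = Mul(Mul(2, y), Pow(Mul(2, y), -1)) = Mul(Mul(2, y), Mul(Rational(1, 2), Pow(y, -1))) = 1)
Q = Rational(2, 3) (Q = Add(Rational(-2, 3), Mul(Rational(1, 3), Add(Mul(3, 0), 4))) = Add(Rational(-2, 3), Mul(Rational(1, 3), Add(0, 4))) = Add(Rational(-2, 3), Mul(Rational(1, 3), 4)) = Add(Rational(-2, 3), Rational(4, 3)) = Rational(2, 3) ≈ 0.66667)
Function('M')(H, F) = Add(-3, H)
Function('R')(t) = Add(-3, Mul(Rational(2, 3), Pow(t, -1)))
Mul(Function('R')(Function('M')(-1, Function('X')(-2))), -161) = Mul(Add(-3, Mul(Rational(2, 3), Pow(Add(-3, -1), -1))), -161) = Mul(Add(-3, Mul(Rational(2, 3), Pow(-4, -1))), -161) = Mul(Add(-3, Mul(Rational(2, 3), Rational(-1, 4))), -161) = Mul(Add(-3, Rational(-1, 6)), -161) = Mul(Rational(-19, 6), -161) = Rational(3059, 6)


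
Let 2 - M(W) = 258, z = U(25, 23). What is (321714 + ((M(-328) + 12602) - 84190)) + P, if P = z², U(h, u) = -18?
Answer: 250194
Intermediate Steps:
z = -18
M(W) = -256 (M(W) = 2 - 1*258 = 2 - 258 = -256)
P = 324 (P = (-18)² = 324)
(321714 + ((M(-328) + 12602) - 84190)) + P = (321714 + ((-256 + 12602) - 84190)) + 324 = (321714 + (12346 - 84190)) + 324 = (321714 - 71844) + 324 = 249870 + 324 = 250194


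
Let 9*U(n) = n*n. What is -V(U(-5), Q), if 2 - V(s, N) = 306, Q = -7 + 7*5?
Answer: 304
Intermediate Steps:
U(n) = n²/9 (U(n) = (n*n)/9 = n²/9)
Q = 28 (Q = -7 + 35 = 28)
V(s, N) = -304 (V(s, N) = 2 - 1*306 = 2 - 306 = -304)
-V(U(-5), Q) = -1*(-304) = 304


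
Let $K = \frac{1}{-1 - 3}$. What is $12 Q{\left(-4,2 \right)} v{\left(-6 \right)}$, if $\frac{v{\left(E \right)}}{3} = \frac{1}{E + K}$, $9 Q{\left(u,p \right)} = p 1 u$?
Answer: $\frac{128}{25} \approx 5.12$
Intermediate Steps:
$K = - \frac{1}{4}$ ($K = \frac{1}{-4} = - \frac{1}{4} \approx -0.25$)
$Q{\left(u,p \right)} = \frac{p u}{9}$ ($Q{\left(u,p \right)} = \frac{p 1 u}{9} = \frac{p u}{9}$)
$v{\left(E \right)} = \frac{3}{- \frac{1}{4} + E}$ ($v{\left(E \right)} = \frac{3}{E - \frac{1}{4}} = \frac{3}{- \frac{1}{4} + E}$)
$12 Q{\left(-4,2 \right)} v{\left(-6 \right)} = 12 \cdot \frac{1}{9} \cdot 2 \left(-4\right) \frac{12}{-1 + 4 \left(-6\right)} = 12 \left(- \frac{8}{9}\right) \frac{12}{-1 - 24} = - \frac{32 \frac{12}{-25}}{3} = - \frac{32 \cdot 12 \left(- \frac{1}{25}\right)}{3} = \left(- \frac{32}{3}\right) \left(- \frac{12}{25}\right) = \frac{128}{25}$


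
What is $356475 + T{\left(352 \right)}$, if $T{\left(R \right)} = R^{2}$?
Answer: $480379$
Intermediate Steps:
$356475 + T{\left(352 \right)} = 356475 + 352^{2} = 356475 + 123904 = 480379$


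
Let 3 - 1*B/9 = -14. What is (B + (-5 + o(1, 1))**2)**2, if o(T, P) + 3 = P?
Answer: 40804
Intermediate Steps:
B = 153 (B = 27 - 9*(-14) = 27 + 126 = 153)
o(T, P) = -3 + P
(B + (-5 + o(1, 1))**2)**2 = (153 + (-5 + (-3 + 1))**2)**2 = (153 + (-5 - 2)**2)**2 = (153 + (-7)**2)**2 = (153 + 49)**2 = 202**2 = 40804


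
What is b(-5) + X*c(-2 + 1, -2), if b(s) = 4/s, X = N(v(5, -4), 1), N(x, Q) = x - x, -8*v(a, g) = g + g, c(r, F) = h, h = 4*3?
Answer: -4/5 ≈ -0.80000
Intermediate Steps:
h = 12
c(r, F) = 12
v(a, g) = -g/4 (v(a, g) = -(g + g)/8 = -g/4)
N(x, Q) = 0
X = 0
b(-5) + X*c(-2 + 1, -2) = 4/(-5) + 0*12 = 4*(-1/5) + 0 = -4/5 + 0 = -4/5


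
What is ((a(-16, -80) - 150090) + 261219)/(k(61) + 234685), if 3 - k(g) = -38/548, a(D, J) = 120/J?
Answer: 30448935/64304531 ≈ 0.47351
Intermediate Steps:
k(g) = 841/274 (k(g) = 3 - (-38)/548 = 3 - 1*(-19/274) = 3 + 19/274 = 841/274)
((a(-16, -80) - 150090) + 261219)/(k(61) + 234685) = ((120/(-80) - 150090) + 261219)/(841/274 + 234685) = ((120*(-1/80) - 150090) + 261219)/(64304531/274) = ((-3/2 - 150090) + 261219)*(274/64304531) = (-300183/2 + 261219)*(274/64304531) = (222255/2)*(274/64304531) = 30448935/64304531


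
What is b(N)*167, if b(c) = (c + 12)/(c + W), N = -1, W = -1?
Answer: -1837/2 ≈ -918.50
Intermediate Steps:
b(c) = (12 + c)/(-1 + c) (b(c) = (c + 12)/(c - 1) = (12 + c)/(-1 + c))
b(N)*167 = ((12 - 1)/(-1 - 1))*167 = (11/(-2))*167 = -½*11*167 = -11/2*167 = -1837/2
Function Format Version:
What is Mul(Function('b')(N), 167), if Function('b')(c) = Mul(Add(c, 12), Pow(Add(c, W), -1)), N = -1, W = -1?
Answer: Rational(-1837, 2) ≈ -918.50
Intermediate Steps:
Function('b')(c) = Mul(Pow(Add(-1, c), -1), Add(12, c)) (Function('b')(c) = Mul(Add(c, 12), Pow(Add(c, -1), -1)) = Mul(Add(12, c), Pow(Add(-1, c), -1)) = Mul(Pow(Add(-1, c), -1), Add(12, c)))
Mul(Function('b')(N), 167) = Mul(Mul(Pow(Add(-1, -1), -1), Add(12, -1)), 167) = Mul(Mul(Pow(-2, -1), 11), 167) = Mul(Mul(Rational(-1, 2), 11), 167) = Mul(Rational(-11, 2), 167) = Rational(-1837, 2)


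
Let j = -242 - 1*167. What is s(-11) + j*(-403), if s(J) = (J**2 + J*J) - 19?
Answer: 165050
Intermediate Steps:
s(J) = -19 + 2*J**2 (s(J) = (J**2 + J**2) - 19 = 2*J**2 - 19 = -19 + 2*J**2)
j = -409 (j = -242 - 167 = -409)
s(-11) + j*(-403) = (-19 + 2*(-11)**2) - 409*(-403) = (-19 + 2*121) + 164827 = (-19 + 242) + 164827 = 223 + 164827 = 165050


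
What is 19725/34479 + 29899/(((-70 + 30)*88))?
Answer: -320485207/40455360 ≈ -7.9219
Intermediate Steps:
19725/34479 + 29899/(((-70 + 30)*88)) = 19725*(1/34479) + 29899/((-40*88)) = 6575/11493 + 29899/(-3520) = 6575/11493 + 29899*(-1/3520) = 6575/11493 - 29899/3520 = -320485207/40455360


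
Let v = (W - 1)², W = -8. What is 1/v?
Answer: 1/81 ≈ 0.012346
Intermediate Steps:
v = 81 (v = (-8 - 1)² = (-9)² = 81)
1/v = 1/81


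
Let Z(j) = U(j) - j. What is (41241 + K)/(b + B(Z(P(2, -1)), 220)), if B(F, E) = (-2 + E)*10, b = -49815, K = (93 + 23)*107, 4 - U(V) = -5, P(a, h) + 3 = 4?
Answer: -53653/47635 ≈ -1.1263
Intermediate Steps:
P(a, h) = 1 (P(a, h) = -3 + 4 = 1)
U(V) = 9 (U(V) = 4 - 1*(-5) = 4 + 5 = 9)
K = 12412 (K = 116*107 = 12412)
Z(j) = 9 - j
B(F, E) = -20 + 10*E
(41241 + K)/(b + B(Z(P(2, -1)), 220)) = (41241 + 12412)/(-49815 + (-20 + 10*220)) = 53653/(-49815 + (-20 + 2200)) = 53653/(-49815 + 2180) = 53653/(-47635) = 53653*(-1/47635) = -53653/47635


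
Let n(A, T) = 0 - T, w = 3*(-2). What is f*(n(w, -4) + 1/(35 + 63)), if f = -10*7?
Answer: -1965/7 ≈ -280.71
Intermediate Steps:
f = -70
w = -6
n(A, T) = -T
f*(n(w, -4) + 1/(35 + 63)) = -70*(-1*(-4) + 1/(35 + 63)) = -70*(4 + 1/98) = -70*393/98 = -1965/7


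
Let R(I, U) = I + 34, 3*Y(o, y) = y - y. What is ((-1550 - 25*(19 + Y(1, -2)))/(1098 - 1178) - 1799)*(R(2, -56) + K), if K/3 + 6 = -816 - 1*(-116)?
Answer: 29542539/8 ≈ 3.6928e+6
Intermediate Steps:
Y(o, y) = 0 (Y(o, y) = (y - y)/3 = (⅓)*0 = 0)
R(I, U) = 34 + I
K = -2118 (K = -18 + 3*(-816 - 1*(-116)) = -18 + 3*(-816 + 116) = -18 + 3*(-700) = -18 - 2100 = -2118)
((-1550 - 25*(19 + Y(1, -2)))/(1098 - 1178) - 1799)*(R(2, -56) + K) = ((-1550 - 25*(19 + 0))/(1098 - 1178) - 1799)*((34 + 2) - 2118) = ((-1550 - 25*19)/(-80) - 1799)*(36 - 2118) = ((-1550 - 475)*(-1/80) - 1799)*(-2082) = (-2025*(-1/80) - 1799)*(-2082) = (405/16 - 1799)*(-2082) = -28379/16*(-2082) = 29542539/8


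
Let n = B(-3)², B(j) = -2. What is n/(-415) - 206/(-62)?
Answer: 42621/12865 ≈ 3.3129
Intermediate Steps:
n = 4 (n = (-2)² = 4)
n/(-415) - 206/(-62) = 4/(-415) - 206/(-62) = 4*(-1/415) - 206*(-1/62) = -4/415 + 103/31 = 42621/12865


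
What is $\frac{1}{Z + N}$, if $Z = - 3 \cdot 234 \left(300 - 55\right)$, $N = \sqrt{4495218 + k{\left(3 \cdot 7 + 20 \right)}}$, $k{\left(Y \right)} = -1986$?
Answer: $- \frac{3185}{547704942} - \frac{\sqrt{3467}}{821557413} \approx -5.8868 \cdot 10^{-6}$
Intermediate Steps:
$N = 36 \sqrt{3467}$ ($N = \sqrt{4495218 - 1986} = \sqrt{4493232} = 36 \sqrt{3467} \approx 2119.7$)
$Z = -171990$ ($Z = - 3 \cdot 234 \cdot 245 = \left(-3\right) 57330 = -171990$)
$\frac{1}{Z + N} = \frac{1}{-171990 + 36 \sqrt{3467}}$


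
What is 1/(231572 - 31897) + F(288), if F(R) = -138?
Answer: -27555149/199675 ≈ -138.00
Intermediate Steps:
1/(231572 - 31897) + F(288) = 1/(231572 - 31897) - 138 = 1/199675 - 138 = -27555149/199675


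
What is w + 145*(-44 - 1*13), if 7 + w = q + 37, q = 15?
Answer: -8220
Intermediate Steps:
w = 45 (w = -7 + (15 + 37) = -7 + 52 = 45)
w + 145*(-44 - 1*13) = 45 + 145*(-44 - 1*13) = 45 + 145*(-44 - 13) = 45 + 145*(-57) = 45 - 8265 = -8220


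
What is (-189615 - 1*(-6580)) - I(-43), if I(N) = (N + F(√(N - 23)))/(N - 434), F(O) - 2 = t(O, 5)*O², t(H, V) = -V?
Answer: -87307406/477 ≈ -1.8303e+5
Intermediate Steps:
F(O) = 2 - 5*O² (F(O) = 2 + (-1*5)*O² = 2 - 5*O²)
I(N) = (117 - 4*N)/(-434 + N) (I(N) = (N + (2 - (-115 + 5*N)))/(N - 434) = (N + (2 - (-115 + 5*N)))/(-434 + N) = (N + (2 - 5*(-23 + N)))/(-434 + N) = (N + (2 + (115 - 5*N)))/(-434 + N) = (N + (117 - 5*N))/(-434 + N) = (117 - 4*N)/(-434 + N))
(-189615 - 1*(-6580)) - I(-43) = (-189615 - 1*(-6580)) - (117 - 4*(-43))/(-434 - 43) = (-189615 + 6580) - (117 + 172)/(-477) = -183035 - (-1)*289/477 = -183035 - 1*(-289/477) = -183035 + 289/477 = -87307406/477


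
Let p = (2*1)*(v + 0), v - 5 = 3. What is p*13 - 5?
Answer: 203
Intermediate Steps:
v = 8 (v = 5 + 3 = 8)
p = 16 (p = (2*1)*(8 + 0) = 2*8 = 16)
p*13 - 5 = 16*13 - 5 = 208 - 5 = 203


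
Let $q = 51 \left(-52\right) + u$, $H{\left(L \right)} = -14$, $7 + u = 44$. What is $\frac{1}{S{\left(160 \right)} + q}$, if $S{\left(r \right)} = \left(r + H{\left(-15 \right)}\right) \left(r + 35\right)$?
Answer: $\frac{1}{25855} \approx 3.8677 \cdot 10^{-5}$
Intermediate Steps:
$u = 37$ ($u = -7 + 44 = 37$)
$S{\left(r \right)} = \left(-14 + r\right) \left(35 + r\right)$ ($S{\left(r \right)} = \left(r - 14\right) \left(r + 35\right) = \left(-14 + r\right) \left(35 + r\right)$)
$q = -2615$ ($q = 51 \left(-52\right) + 37 = -2652 + 37 = -2615$)
$\frac{1}{S{\left(160 \right)} + q} = \frac{1}{\left(-490 + 160^{2} + 21 \cdot 160\right) - 2615} = \frac{1}{\left(-490 + 25600 + 3360\right) - 2615} = \frac{1}{28470 - 2615} = \frac{1}{25855}$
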